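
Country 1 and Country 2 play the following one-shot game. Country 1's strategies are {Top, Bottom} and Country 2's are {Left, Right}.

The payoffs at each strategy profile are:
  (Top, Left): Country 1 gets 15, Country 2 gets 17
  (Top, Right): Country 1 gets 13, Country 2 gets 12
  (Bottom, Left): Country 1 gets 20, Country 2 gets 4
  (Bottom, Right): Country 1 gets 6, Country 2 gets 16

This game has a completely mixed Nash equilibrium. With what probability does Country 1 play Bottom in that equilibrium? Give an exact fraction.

5/17

Let x be the probability that Country 1 plays Top. In a completely mixed equilibrium, Country 2 must be indifferent between Left and Right.
Country 2's expected payoff from Left is 17x + 4(1−x); from Right it is 12x + 16(1−x).
Setting these equal: 13x + 4 = −4x + 16, so x = 12/17.
Therefore Country 1 plays Bottom with probability 1 − 12/17 = 5/17.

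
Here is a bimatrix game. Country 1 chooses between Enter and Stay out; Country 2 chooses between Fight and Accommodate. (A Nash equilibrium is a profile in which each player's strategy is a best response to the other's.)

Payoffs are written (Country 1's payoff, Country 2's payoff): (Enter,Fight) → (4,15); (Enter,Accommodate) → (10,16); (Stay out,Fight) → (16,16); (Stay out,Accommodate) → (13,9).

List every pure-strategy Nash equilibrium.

(Stay out, Fight)

(Enter, Fight): Country 1 prefers Stay out (16 > 4); Country 2 prefers Accommodate (16 > 15) — not an equilibrium.
(Enter, Accommodate): Country 1 prefers Stay out (13 > 10) — not an equilibrium.
(Stay out, Fight): Country 1 gets 16 ≥ 4 from Enter, and Country 2 gets 16 ≥ 9 from Accommodate — Nash equilibrium.
(Stay out, Accommodate): Country 2 prefers Fight (16 > 9) — not an equilibrium.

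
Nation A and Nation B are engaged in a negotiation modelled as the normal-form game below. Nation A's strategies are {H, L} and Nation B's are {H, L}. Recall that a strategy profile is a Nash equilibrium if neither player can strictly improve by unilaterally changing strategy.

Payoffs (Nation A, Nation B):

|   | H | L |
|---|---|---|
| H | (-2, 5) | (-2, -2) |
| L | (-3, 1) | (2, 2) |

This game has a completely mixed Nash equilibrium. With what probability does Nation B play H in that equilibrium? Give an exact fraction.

4/5

Let c be the probability that Nation B plays H. In a completely mixed equilibrium, Nation A must be indifferent between H and L.
Nation A's expected payoff from H is −2c − 2(1−c); from L it is −3c + 2(1−c).
Setting these equal: -2 = −5c + 2, so c = 4/5.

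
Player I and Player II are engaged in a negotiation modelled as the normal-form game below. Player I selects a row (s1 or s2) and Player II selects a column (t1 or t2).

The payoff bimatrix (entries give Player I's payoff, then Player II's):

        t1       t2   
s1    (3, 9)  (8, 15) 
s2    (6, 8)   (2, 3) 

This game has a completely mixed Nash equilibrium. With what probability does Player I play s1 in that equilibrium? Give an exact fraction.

Let p be the probability that Player I plays s1. In a completely mixed equilibrium, Player II must be indifferent between t1 and t2.
Player II's expected payoff from t1 is 9p + 8(1−p); from t2 it is 15p + 3(1−p).
Setting these equal: p + 8 = 12p + 3, so p = 5/11.

5/11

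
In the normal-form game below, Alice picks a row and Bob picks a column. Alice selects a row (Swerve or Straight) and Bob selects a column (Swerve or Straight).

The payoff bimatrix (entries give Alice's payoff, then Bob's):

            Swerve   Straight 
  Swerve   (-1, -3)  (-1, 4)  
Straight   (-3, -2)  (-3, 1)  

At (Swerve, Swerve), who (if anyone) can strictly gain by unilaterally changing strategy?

Bob

Alice at (Swerve, Swerve) earns -1; deviating to Straight yields -3 — not better.
Bob earns -3; deviating to Straight yields 4 — a strict improvement.
Only Bob has a strictly profitable deviation.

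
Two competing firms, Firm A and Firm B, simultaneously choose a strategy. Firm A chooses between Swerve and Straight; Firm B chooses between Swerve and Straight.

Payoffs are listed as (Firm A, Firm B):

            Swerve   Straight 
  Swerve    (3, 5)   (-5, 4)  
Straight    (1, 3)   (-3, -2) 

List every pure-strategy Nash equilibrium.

(Swerve, Swerve): Firm A gets 3 ≥ 1 from Straight, and Firm B gets 5 ≥ 4 from Straight — Nash equilibrium.
(Swerve, Straight): Firm A prefers Straight (-3 > -5); Firm B prefers Swerve (5 > 4) — not an equilibrium.
(Straight, Swerve): Firm A prefers Swerve (3 > 1) — not an equilibrium.
(Straight, Straight): Firm B prefers Swerve (3 > -2) — not an equilibrium.

(Swerve, Swerve)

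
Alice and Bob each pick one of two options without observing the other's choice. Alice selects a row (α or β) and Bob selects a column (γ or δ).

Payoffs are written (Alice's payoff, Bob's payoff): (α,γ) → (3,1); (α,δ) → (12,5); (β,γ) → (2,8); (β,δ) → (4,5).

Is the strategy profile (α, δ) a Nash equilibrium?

At (α, δ), Alice earns 12; switching to β would give 4, so Alice has no profitable deviation.
Bob earns 5; switching to γ would give 1, so Bob has no profitable deviation.
Neither player can gain by a unilateral deviation, so this profile is a Nash equilibrium.

Yes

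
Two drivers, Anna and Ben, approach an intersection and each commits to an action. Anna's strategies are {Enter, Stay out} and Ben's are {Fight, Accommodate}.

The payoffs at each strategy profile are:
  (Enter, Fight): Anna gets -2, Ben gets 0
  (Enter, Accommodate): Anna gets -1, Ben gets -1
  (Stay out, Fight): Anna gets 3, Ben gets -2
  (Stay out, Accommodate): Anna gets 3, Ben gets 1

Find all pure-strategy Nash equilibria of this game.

(Stay out, Accommodate)

(Enter, Fight): Anna prefers Stay out (3 > -2) — not an equilibrium.
(Enter, Accommodate): Anna prefers Stay out (3 > -1); Ben prefers Fight (0 > -1) — not an equilibrium.
(Stay out, Fight): Ben prefers Accommodate (1 > -2) — not an equilibrium.
(Stay out, Accommodate): Anna gets 3 ≥ -1 from Enter, and Ben gets 1 ≥ -2 from Fight — Nash equilibrium.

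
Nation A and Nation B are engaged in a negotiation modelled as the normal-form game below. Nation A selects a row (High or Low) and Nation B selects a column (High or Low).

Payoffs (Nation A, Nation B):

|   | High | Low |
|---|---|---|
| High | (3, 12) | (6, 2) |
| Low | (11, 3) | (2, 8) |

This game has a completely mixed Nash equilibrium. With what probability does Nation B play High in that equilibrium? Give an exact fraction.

1/3

Let q be the probability that Nation B plays High. In a completely mixed equilibrium, Nation A must be indifferent between High and Low.
Nation A's expected payoff from High is 3q + 6(1−q); from Low it is 11q + 2(1−q).
Setting these equal: −3q + 6 = 9q + 2, so q = 1/3.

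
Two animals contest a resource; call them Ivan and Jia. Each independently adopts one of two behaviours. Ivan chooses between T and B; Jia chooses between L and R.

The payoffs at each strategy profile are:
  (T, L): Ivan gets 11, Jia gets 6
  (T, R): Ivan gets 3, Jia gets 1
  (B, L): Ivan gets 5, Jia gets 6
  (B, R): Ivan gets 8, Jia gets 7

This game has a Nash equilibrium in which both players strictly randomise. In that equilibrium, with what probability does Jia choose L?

5/11

Let q be the probability that Jia plays L. In a completely mixed equilibrium, Ivan must be indifferent between T and B.
Ivan's expected payoff from T is 11q + 3(1−q); from B it is 5q + 8(1−q).
Setting these equal: 8q + 3 = −3q + 8, so q = 5/11.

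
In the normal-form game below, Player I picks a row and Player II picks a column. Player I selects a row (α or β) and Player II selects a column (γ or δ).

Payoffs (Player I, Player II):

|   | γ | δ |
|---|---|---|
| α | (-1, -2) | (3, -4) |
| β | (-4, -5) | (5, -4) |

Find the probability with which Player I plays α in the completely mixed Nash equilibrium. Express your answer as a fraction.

1/3

Let r be the probability that Player I plays α. In a completely mixed equilibrium, Player II must be indifferent between γ and δ.
Player II's expected payoff from γ is −2r − 5(1−r); from δ it is −4r − 4(1−r).
Setting these equal: 3r − 5 = -4, so r = 1/3.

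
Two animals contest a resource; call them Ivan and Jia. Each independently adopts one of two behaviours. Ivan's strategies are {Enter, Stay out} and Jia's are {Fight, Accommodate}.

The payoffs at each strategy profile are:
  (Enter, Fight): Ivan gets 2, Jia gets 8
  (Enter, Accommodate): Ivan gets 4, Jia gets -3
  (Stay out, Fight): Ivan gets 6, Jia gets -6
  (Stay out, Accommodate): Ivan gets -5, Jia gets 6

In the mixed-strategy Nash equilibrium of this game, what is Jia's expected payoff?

30/23

First find x, the probability Ivan plays Enter, from Jia's indifference between Fight and Accommodate: 8x − 6(1−x) = −3x + 6(1−x), giving x = 12/23.
Since Jia is indifferent in equilibrium, Jia's expected payoff equals the payoff from either column against (12/23, 11/23). Using Fight: 8(12/23) − 6(11/23) = 30/23.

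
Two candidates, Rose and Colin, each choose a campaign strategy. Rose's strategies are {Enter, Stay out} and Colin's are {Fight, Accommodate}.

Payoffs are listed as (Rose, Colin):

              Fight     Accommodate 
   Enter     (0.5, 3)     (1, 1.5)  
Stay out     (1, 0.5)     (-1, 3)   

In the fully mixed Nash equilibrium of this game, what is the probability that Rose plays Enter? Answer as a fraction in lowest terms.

Let p be the probability that Rose plays Enter. In a completely mixed equilibrium, Colin must be indifferent between Fight and Accommodate.
Colin's expected payoff from Fight is 3p + 0.5(1−p); from Accommodate it is 1.5p + 3(1−p).
Setting these equal: 2.5p + 0.5 = −1.5p + 3, so p = 5/8.

5/8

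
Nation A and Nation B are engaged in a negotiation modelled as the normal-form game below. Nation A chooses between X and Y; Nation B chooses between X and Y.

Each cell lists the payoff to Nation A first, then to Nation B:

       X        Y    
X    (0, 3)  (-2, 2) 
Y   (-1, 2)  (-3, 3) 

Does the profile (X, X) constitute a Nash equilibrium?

At (X, X), Nation A earns 0; switching to Y would give -1, so Nation A has no profitable deviation.
Nation B earns 3; switching to Y would give 2, so Nation B has no profitable deviation.
Neither player can gain by a unilateral deviation, so this profile is a Nash equilibrium.

Yes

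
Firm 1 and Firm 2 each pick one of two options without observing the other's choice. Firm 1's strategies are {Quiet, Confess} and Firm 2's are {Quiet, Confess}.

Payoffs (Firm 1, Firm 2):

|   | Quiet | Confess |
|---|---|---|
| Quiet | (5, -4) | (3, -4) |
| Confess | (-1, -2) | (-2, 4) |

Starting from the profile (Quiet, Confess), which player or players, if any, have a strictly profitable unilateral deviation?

Firm 1 at (Quiet, Confess) earns 3; deviating to Confess yields -2 — not better.
Firm 2 earns -4; deviating to Quiet yields -4 — not better.
Neither player can strictly improve; the profile is a Nash equilibrium.

Neither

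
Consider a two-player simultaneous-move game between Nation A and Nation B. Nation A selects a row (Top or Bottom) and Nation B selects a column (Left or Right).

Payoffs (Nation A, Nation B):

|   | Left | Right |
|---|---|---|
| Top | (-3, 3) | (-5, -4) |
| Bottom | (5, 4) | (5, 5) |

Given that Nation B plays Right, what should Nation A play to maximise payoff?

Against Right, Nation A earns -5 from Top and 5 from Bottom.
So Bottom is the best response.

Bottom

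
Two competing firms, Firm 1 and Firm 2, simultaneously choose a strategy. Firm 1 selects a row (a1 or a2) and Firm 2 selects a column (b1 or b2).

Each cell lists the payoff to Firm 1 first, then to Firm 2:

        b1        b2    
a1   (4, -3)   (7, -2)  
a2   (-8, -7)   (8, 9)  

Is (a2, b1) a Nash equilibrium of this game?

No

At (a2, b1), Firm 1 earns -8; switching to a1 would give 4, so Firm 1 would deviate.
Firm 2 earns -7; switching to b2 would give 9, so Firm 2 would deviate.
Since at least one player can profitably deviate, this is not a Nash equilibrium.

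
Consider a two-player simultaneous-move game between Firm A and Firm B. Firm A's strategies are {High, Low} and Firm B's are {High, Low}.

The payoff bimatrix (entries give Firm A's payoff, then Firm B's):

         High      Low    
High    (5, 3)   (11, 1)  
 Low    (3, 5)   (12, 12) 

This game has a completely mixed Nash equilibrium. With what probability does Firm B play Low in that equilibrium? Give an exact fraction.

Let y be the probability that Firm B plays High. In a completely mixed equilibrium, Firm A must be indifferent between High and Low.
Firm A's expected payoff from High is 5y + 11(1−y); from Low it is 3y + 12(1−y).
Setting these equal: −6y + 11 = −9y + 12, so y = 1/3.
Therefore Firm B plays Low with probability 1 − 1/3 = 2/3.

2/3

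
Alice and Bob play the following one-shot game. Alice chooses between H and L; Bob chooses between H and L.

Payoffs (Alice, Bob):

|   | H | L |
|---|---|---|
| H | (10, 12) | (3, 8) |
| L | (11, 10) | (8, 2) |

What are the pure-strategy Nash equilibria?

(L, H)

(H, H): Alice prefers L (11 > 10) — not an equilibrium.
(H, L): Alice prefers L (8 > 3); Bob prefers H (12 > 8) — not an equilibrium.
(L, H): Alice gets 11 ≥ 10 from H, and Bob gets 10 ≥ 2 from L — Nash equilibrium.
(L, L): Bob prefers H (10 > 2) — not an equilibrium.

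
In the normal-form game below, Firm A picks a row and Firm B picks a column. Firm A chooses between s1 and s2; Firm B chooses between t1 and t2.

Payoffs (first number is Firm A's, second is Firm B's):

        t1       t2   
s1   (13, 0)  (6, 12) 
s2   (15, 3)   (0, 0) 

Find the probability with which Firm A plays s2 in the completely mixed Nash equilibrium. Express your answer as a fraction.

Let x be the probability that Firm A plays s1. In a completely mixed equilibrium, Firm B must be indifferent between t1 and t2.
Firm B's expected payoff from t1 is 3(1−x); from t2 it is 12x.
Setting these equal: −3x + 3 = 12x, so x = 1/5.
Therefore Firm A plays s2 with probability 1 − 1/5 = 4/5.

4/5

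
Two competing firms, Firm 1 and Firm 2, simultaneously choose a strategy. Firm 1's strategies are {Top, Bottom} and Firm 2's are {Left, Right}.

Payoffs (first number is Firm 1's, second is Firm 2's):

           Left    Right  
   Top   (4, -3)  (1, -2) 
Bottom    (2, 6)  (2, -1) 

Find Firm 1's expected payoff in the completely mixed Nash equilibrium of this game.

2

First find y, the probability Firm 2 plays Left, from Firm 1's indifference between Top and Bottom: 4y + (1−y) = 2y + 2(1−y), giving y = 1/3.
Since Firm 1 is indifferent in equilibrium, Firm 1's expected payoff equals the payoff from either row against (1/3, 2/3). Using Top: 4(1/3) + (2/3) = 2.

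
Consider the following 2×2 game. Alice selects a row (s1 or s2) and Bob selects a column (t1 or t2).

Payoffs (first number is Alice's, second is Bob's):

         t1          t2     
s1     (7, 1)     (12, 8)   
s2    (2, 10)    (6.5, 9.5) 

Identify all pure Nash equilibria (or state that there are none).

(s1, t1): Bob prefers t2 (8 > 1) — not an equilibrium.
(s1, t2): Alice gets 12 ≥ 6.5 from s2, and Bob gets 8 ≥ 1 from t1 — Nash equilibrium.
(s2, t1): Alice prefers s1 (7 > 2) — not an equilibrium.
(s2, t2): Alice prefers s1 (12 > 6.5); Bob prefers t1 (10 > 9.5) — not an equilibrium.

(s1, t2)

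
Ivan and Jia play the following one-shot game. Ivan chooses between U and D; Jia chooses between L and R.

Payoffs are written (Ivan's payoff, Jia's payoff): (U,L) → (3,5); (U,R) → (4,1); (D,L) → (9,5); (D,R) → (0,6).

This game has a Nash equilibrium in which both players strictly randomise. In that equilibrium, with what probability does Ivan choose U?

1/5

Let x be the probability that Ivan plays U. In a completely mixed equilibrium, Jia must be indifferent between L and R.
Jia's expected payoff from L is 5x + 5(1−x); from R it is x + 6(1−x).
Setting these equal: 5 = −5x + 6, so x = 1/5.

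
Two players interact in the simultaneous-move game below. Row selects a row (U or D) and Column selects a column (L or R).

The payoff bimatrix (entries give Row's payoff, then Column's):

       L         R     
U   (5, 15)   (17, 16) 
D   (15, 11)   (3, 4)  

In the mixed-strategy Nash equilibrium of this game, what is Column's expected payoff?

29/2

First find p, the probability Row plays U, from Column's indifference between L and R: 15p + 11(1−p) = 16p + 4(1−p), giving p = 7/8.
Since Column is indifferent in equilibrium, Column's expected payoff equals the payoff from either column against (7/8, 1/8). Using L: 15(7/8) + 11(1/8) = 29/2.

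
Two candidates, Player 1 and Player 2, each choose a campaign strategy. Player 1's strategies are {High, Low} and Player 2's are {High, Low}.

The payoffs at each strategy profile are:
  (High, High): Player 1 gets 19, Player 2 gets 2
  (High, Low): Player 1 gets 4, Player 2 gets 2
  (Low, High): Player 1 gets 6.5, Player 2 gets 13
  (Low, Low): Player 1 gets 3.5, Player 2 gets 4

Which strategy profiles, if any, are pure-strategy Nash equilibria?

(High, High): Player 1 gets 19 ≥ 6.5 from Low, and Player 2 gets 2 ≥ 2 from Low — Nash equilibrium.
(High, Low): Player 1 gets 4 ≥ 3.5 from Low, and Player 2 gets 2 ≥ 2 from High — Nash equilibrium.
(Low, High): Player 1 prefers High (19 > 6.5) — not an equilibrium.
(Low, Low): Player 1 prefers High (4 > 3.5); Player 2 prefers High (13 > 4) — not an equilibrium.

(High, High) and (High, Low)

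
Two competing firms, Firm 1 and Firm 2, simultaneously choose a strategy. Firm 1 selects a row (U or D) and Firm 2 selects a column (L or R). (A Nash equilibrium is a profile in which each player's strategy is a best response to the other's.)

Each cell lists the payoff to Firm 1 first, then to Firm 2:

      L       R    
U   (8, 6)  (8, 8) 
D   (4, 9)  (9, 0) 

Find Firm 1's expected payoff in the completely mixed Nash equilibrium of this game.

First find y, the probability Firm 2 plays L, from Firm 1's indifference between U and D: 8y + 8(1−y) = 4y + 9(1−y), giving y = 1/5.
Since Firm 1 is indifferent in equilibrium, Firm 1's expected payoff equals the payoff from either row against (1/5, 4/5). Using U: 8(1/5) + 8(4/5) = 8.

8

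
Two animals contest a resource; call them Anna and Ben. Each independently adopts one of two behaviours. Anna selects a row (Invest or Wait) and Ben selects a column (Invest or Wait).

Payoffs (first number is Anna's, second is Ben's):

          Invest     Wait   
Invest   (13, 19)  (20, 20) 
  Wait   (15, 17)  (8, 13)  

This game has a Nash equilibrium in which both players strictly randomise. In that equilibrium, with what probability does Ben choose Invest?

Let c be the probability that Ben plays Invest. In a completely mixed equilibrium, Anna must be indifferent between Invest and Wait.
Anna's expected payoff from Invest is 13c + 20(1−c); from Wait it is 15c + 8(1−c).
Setting these equal: −7c + 20 = 7c + 8, so c = 6/7.

6/7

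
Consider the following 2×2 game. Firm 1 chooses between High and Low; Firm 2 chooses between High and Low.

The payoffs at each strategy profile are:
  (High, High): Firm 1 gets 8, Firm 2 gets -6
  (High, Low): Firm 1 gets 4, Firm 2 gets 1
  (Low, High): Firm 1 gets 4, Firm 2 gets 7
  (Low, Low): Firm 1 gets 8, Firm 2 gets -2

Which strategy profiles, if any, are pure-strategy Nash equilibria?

none

(High, High): Firm 2 prefers Low (1 > -6) — not an equilibrium.
(High, Low): Firm 1 prefers Low (8 > 4) — not an equilibrium.
(Low, High): Firm 1 prefers High (8 > 4) — not an equilibrium.
(Low, Low): Firm 2 prefers High (7 > -2) — not an equilibrium.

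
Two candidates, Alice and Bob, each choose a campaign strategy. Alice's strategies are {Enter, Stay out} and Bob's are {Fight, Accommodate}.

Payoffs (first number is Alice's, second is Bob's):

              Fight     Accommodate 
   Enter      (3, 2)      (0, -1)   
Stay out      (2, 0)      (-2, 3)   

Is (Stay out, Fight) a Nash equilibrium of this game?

At (Stay out, Fight), Alice earns 2; switching to Enter would give 3, so Alice would deviate.
Bob earns 0; switching to Accommodate would give 3, so Bob would deviate.
Since at least one player can profitably deviate, this is not a Nash equilibrium.

No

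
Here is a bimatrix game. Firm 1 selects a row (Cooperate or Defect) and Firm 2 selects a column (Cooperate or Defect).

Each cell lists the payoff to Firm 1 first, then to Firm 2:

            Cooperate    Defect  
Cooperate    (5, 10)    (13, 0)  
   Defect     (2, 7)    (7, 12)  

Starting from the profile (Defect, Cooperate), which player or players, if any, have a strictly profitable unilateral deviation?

Both

Firm 1 at (Defect, Cooperate) earns 2; deviating to Cooperate yields 5 — a strict improvement.
Firm 2 earns 7; deviating to Defect yields 12 — a strict improvement.
Both Firm 1 and Firm 2 have strictly profitable deviations.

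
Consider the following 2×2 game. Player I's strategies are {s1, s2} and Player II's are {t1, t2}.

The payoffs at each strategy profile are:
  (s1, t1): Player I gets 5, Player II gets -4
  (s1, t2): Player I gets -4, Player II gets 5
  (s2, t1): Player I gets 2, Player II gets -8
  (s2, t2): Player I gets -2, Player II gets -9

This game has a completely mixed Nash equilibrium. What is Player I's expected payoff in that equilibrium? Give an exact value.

-2/5

First find y, the probability Player II plays t1, from Player I's indifference between s1 and s2: 5y − 4(1−y) = 2y − 2(1−y), giving y = 2/5.
Since Player I is indifferent in equilibrium, Player I's expected payoff equals the payoff from either row against (2/5, 3/5). Using s1: 5(2/5) − 4(3/5) = -2/5.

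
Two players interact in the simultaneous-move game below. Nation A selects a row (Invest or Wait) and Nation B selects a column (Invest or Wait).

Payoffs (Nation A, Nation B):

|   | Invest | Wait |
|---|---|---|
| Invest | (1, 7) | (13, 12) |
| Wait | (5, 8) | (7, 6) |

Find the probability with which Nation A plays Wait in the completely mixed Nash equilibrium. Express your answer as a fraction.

5/7

Let x be the probability that Nation A plays Invest. In a completely mixed equilibrium, Nation B must be indifferent between Invest and Wait.
Nation B's expected payoff from Invest is 7x + 8(1−x); from Wait it is 12x + 6(1−x).
Setting these equal: −x + 8 = 6x + 6, so x = 2/7.
Therefore Nation A plays Wait with probability 1 − 2/7 = 5/7.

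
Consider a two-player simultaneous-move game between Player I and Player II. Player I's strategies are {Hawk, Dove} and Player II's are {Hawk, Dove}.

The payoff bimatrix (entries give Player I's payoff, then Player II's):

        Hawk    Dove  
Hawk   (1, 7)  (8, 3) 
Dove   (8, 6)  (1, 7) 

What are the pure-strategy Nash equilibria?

none

(Hawk, Hawk): Player I prefers Dove (8 > 1) — not an equilibrium.
(Hawk, Dove): Player II prefers Hawk (7 > 3) — not an equilibrium.
(Dove, Hawk): Player II prefers Dove (7 > 6) — not an equilibrium.
(Dove, Dove): Player I prefers Hawk (8 > 1) — not an equilibrium.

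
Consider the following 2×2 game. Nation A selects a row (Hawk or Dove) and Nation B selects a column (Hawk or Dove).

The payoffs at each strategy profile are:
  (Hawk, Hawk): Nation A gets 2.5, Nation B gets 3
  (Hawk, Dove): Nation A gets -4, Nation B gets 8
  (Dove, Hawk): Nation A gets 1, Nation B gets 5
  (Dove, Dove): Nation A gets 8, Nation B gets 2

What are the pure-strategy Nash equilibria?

(Hawk, Hawk): Nation B prefers Dove (8 > 3) — not an equilibrium.
(Hawk, Dove): Nation A prefers Dove (8 > -4) — not an equilibrium.
(Dove, Hawk): Nation A prefers Hawk (2.5 > 1) — not an equilibrium.
(Dove, Dove): Nation B prefers Hawk (5 > 2) — not an equilibrium.

none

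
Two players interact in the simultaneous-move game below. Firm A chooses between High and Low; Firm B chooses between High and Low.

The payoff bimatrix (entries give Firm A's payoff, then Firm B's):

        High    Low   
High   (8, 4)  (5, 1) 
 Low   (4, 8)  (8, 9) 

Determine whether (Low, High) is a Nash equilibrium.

At (Low, High), Firm A earns 4; switching to High would give 8, so Firm A would deviate.
Firm B earns 8; switching to Low would give 9, so Firm B would deviate.
Since at least one player can profitably deviate, this is not a Nash equilibrium.

No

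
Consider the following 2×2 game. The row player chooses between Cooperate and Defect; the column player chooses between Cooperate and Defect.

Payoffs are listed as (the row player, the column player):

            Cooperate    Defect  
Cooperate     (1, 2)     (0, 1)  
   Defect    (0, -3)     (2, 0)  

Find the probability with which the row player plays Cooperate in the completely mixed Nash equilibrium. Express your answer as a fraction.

3/4

Let p be the probability that the row player plays Cooperate. In a completely mixed equilibrium, the column player must be indifferent between Cooperate and Defect.
The column player's expected payoff from Cooperate is 2p − 3(1−p); from Defect it is p.
Setting these equal: 5p − 3 = p, so p = 3/4.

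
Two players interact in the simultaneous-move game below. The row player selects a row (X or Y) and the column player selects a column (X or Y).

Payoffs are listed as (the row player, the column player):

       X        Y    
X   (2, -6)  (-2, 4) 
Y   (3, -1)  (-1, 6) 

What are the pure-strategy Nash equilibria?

(X, X): the row player prefers Y (3 > 2); the column player prefers Y (4 > -6) — not an equilibrium.
(X, Y): the row player prefers Y (-1 > -2) — not an equilibrium.
(Y, X): the column player prefers Y (6 > -1) — not an equilibrium.
(Y, Y): the row player gets -1 ≥ -2 from X, and the column player gets 6 ≥ -1 from X — Nash equilibrium.

(Y, Y)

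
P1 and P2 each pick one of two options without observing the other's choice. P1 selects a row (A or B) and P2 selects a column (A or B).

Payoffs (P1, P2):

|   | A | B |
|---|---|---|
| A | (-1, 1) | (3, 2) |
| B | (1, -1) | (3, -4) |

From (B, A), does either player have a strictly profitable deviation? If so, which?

P1 at (B, A) earns 1; deviating to A yields -1 — not better.
P2 earns -1; deviating to B yields -4 — not better.
Neither player can strictly improve; the profile is a Nash equilibrium.

Neither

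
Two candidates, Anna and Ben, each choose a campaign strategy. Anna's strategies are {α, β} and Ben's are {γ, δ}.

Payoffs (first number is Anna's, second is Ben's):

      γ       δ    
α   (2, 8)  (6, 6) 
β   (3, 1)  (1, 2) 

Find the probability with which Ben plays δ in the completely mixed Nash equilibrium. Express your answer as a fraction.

1/6

Let y be the probability that Ben plays γ. In a completely mixed equilibrium, Anna must be indifferent between α and β.
Anna's expected payoff from α is 2y + 6(1−y); from β it is 3y + (1−y).
Setting these equal: −4y + 6 = 2y + 1, so y = 5/6.
Therefore Ben plays δ with probability 1 − 5/6 = 1/6.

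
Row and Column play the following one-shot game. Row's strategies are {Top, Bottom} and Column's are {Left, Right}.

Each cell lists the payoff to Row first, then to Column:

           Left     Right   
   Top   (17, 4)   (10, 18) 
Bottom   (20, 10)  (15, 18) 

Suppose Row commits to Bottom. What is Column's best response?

Right

Against Bottom, Column earns 10 from Left and 18 from Right.
So Right is the best response.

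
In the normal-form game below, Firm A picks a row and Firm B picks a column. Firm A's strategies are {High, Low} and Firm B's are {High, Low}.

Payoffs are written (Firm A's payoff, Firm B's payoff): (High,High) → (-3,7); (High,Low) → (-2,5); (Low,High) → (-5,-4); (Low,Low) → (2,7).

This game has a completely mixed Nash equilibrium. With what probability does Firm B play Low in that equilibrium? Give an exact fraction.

1/3

Let q be the probability that Firm B plays High. In a completely mixed equilibrium, Firm A must be indifferent between High and Low.
Firm A's expected payoff from High is −3q − 2(1−q); from Low it is −5q + 2(1−q).
Setting these equal: −q − 2 = −7q + 2, so q = 2/3.
Therefore Firm B plays Low with probability 1 − 2/3 = 1/3.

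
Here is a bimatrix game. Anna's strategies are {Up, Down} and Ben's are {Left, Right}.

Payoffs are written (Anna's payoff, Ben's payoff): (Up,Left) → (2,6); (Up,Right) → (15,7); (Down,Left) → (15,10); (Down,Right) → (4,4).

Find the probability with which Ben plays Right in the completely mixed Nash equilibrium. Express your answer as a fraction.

Let y be the probability that Ben plays Left. In a completely mixed equilibrium, Anna must be indifferent between Up and Down.
Anna's expected payoff from Up is 2y + 15(1−y); from Down it is 15y + 4(1−y).
Setting these equal: −13y + 15 = 11y + 4, so y = 11/24.
Therefore Ben plays Right with probability 1 − 11/24 = 13/24.

13/24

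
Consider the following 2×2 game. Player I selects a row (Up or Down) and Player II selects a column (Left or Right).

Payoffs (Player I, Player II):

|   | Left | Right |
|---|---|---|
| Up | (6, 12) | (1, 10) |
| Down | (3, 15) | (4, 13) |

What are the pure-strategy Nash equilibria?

(Up, Left)

(Up, Left): Player I gets 6 ≥ 3 from Down, and Player II gets 12 ≥ 10 from Right — Nash equilibrium.
(Up, Right): Player I prefers Down (4 > 1); Player II prefers Left (12 > 10) — not an equilibrium.
(Down, Left): Player I prefers Up (6 > 3) — not an equilibrium.
(Down, Right): Player II prefers Left (15 > 13) — not an equilibrium.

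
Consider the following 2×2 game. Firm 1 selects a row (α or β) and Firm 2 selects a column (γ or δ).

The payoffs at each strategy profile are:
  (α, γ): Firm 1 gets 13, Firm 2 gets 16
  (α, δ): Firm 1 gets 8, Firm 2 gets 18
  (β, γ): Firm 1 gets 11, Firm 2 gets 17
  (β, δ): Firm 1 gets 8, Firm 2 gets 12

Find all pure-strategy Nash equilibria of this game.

(α, δ)

(α, γ): Firm 2 prefers δ (18 > 16) — not an equilibrium.
(α, δ): Firm 1 gets 8 ≥ 8 from β, and Firm 2 gets 18 ≥ 16 from γ — Nash equilibrium.
(β, γ): Firm 1 prefers α (13 > 11) — not an equilibrium.
(β, δ): Firm 2 prefers γ (17 > 12) — not an equilibrium.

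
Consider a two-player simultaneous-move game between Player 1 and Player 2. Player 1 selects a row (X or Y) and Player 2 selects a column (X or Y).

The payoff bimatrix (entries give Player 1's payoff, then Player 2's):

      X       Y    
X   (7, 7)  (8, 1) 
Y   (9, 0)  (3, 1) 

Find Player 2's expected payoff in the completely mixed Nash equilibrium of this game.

1

First find x, the probability Player 1 plays X, from Player 2's indifference between X and Y: 7x = x + (1−x), giving x = 1/7.
Since Player 2 is indifferent in equilibrium, Player 2's expected payoff equals the payoff from either column against (1/7, 6/7). Using X: 7(1/7) = 1.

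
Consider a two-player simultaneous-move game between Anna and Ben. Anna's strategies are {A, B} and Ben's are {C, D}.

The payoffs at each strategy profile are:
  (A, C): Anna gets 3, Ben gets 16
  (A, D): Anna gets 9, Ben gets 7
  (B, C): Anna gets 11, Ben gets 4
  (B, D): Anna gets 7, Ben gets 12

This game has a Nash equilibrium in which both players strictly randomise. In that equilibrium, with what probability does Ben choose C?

Let q be the probability that Ben plays C. In a completely mixed equilibrium, Anna must be indifferent between A and B.
Anna's expected payoff from A is 3q + 9(1−q); from B it is 11q + 7(1−q).
Setting these equal: −6q + 9 = 4q + 7, so q = 1/5.

1/5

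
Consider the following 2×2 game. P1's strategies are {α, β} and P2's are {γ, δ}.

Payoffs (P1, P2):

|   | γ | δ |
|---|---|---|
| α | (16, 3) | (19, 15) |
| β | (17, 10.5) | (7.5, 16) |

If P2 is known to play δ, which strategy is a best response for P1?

Against δ, P1 earns 19 from α and 7.5 from β.
So α is the best response.

α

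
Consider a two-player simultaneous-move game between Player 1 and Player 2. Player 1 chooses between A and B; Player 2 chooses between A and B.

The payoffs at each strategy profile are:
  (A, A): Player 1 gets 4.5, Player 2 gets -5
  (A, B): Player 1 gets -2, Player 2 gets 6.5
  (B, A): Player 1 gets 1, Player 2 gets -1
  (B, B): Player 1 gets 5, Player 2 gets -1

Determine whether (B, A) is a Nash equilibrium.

At (B, A), Player 1 earns 1; switching to A would give 4.5, so Player 1 would deviate.
Player 2 earns -1; switching to B would give -1, so Player 2 has no profitable deviation.
Since at least one player can profitably deviate, this is not a Nash equilibrium.

No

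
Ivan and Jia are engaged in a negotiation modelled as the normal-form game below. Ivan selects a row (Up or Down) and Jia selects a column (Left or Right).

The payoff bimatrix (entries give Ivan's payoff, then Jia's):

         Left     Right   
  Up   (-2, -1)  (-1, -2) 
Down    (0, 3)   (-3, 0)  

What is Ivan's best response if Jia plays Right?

Up

Against Right, Ivan earns -1 from Up and -3 from Down.
So Up is the best response.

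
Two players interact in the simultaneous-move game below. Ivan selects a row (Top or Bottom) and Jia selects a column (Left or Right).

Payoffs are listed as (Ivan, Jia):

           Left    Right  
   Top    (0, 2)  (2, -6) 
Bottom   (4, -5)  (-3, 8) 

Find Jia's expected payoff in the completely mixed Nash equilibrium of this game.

First find p, the probability Ivan plays Top, from Jia's indifference between Left and Right: 2p − 5(1−p) = −6p + 8(1−p), giving p = 13/21.
Since Jia is indifferent in equilibrium, Jia's expected payoff equals the payoff from either column against (13/21, 8/21). Using Left: 2(13/21) − 5(8/21) = -2/3.

-2/3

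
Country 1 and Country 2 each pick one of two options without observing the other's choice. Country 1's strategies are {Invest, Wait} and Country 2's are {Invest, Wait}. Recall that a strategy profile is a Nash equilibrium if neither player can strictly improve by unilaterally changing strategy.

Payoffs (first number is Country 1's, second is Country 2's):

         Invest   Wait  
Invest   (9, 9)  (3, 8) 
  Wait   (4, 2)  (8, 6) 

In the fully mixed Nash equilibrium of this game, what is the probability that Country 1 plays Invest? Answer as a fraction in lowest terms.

Let x be the probability that Country 1 plays Invest. In a completely mixed equilibrium, Country 2 must be indifferent between Invest and Wait.
Country 2's expected payoff from Invest is 9x + 2(1−x); from Wait it is 8x + 6(1−x).
Setting these equal: 7x + 2 = 2x + 6, so x = 4/5.

4/5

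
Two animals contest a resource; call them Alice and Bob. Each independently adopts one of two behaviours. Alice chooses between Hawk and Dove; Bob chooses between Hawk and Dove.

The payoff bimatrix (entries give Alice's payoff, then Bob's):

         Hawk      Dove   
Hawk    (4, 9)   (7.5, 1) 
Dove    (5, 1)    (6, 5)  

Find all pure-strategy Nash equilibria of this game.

none

(Hawk, Hawk): Alice prefers Dove (5 > 4) — not an equilibrium.
(Hawk, Dove): Bob prefers Hawk (9 > 1) — not an equilibrium.
(Dove, Hawk): Bob prefers Dove (5 > 1) — not an equilibrium.
(Dove, Dove): Alice prefers Hawk (7.5 > 6) — not an equilibrium.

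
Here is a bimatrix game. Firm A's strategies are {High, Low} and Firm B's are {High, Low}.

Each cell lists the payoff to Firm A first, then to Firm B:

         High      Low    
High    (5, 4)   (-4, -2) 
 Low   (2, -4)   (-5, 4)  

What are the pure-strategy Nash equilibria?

(High, High)

(High, High): Firm A gets 5 ≥ 2 from Low, and Firm B gets 4 ≥ -2 from Low — Nash equilibrium.
(High, Low): Firm B prefers High (4 > -2) — not an equilibrium.
(Low, High): Firm A prefers High (5 > 2); Firm B prefers Low (4 > -4) — not an equilibrium.
(Low, Low): Firm A prefers High (-4 > -5) — not an equilibrium.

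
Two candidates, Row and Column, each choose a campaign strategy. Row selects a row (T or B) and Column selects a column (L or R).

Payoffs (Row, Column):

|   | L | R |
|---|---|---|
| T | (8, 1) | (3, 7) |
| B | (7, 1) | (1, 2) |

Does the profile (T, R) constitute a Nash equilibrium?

At (T, R), Row earns 3; switching to B would give 1, so Row has no profitable deviation.
Column earns 7; switching to L would give 1, so Column has no profitable deviation.
Neither player can gain by a unilateral deviation, so this profile is a Nash equilibrium.

Yes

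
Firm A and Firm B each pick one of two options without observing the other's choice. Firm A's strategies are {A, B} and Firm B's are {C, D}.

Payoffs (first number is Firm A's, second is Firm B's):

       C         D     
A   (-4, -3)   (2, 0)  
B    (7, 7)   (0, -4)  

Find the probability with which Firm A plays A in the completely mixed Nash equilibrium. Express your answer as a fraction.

11/14

Let r be the probability that Firm A plays A. In a completely mixed equilibrium, Firm B must be indifferent between C and D.
Firm B's expected payoff from C is −3r + 7(1−r); from D it is −4(1−r).
Setting these equal: −10r + 7 = 4r − 4, so r = 11/14.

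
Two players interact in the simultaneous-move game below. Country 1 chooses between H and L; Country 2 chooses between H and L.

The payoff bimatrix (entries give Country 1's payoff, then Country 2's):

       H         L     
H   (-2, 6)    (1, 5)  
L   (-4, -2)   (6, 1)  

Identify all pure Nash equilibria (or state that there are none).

(H, H): Country 1 gets -2 ≥ -4 from L, and Country 2 gets 6 ≥ 5 from L — Nash equilibrium.
(H, L): Country 1 prefers L (6 > 1); Country 2 prefers H (6 > 5) — not an equilibrium.
(L, H): Country 1 prefers H (-2 > -4); Country 2 prefers L (1 > -2) — not an equilibrium.
(L, L): Country 1 gets 6 ≥ 1 from H, and Country 2 gets 1 ≥ -2 from H — Nash equilibrium.

(H, H) and (L, L)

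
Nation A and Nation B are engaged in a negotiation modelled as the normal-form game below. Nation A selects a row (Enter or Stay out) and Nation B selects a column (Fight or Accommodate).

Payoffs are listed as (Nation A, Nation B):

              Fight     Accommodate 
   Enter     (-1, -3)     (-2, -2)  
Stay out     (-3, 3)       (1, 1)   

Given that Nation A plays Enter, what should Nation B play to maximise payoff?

Against Enter, Nation B earns -3 from Fight and -2 from Accommodate.
So Accommodate is the best response.

Accommodate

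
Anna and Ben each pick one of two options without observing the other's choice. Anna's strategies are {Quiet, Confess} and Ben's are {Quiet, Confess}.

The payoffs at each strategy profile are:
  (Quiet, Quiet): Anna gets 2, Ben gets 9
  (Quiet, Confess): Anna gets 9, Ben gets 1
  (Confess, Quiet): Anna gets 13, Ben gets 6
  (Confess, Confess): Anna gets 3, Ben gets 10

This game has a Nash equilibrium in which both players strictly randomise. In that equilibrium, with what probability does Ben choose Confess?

Let q be the probability that Ben plays Quiet. In a completely mixed equilibrium, Anna must be indifferent between Quiet and Confess.
Anna's expected payoff from Quiet is 2q + 9(1−q); from Confess it is 13q + 3(1−q).
Setting these equal: −7q + 9 = 10q + 3, so q = 6/17.
Therefore Ben plays Confess with probability 1 − 6/17 = 11/17.

11/17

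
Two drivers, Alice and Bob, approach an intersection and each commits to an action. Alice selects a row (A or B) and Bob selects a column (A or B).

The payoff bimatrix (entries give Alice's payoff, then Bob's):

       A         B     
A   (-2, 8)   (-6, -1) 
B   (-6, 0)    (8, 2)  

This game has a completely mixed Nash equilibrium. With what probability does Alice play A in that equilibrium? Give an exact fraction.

Let p be the probability that Alice plays A. In a completely mixed equilibrium, Bob must be indifferent between A and B.
Bob's expected payoff from A is 8p; from B it is −p + 2(1−p).
Setting these equal: 8p = −3p + 2, so p = 2/11.

2/11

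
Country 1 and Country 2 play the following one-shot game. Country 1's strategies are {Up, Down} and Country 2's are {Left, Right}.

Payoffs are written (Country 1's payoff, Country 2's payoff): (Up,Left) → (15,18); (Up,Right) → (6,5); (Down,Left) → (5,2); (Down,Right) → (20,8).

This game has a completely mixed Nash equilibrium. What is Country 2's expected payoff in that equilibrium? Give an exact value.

134/19

First find p, the probability Country 1 plays Up, from Country 2's indifference between Left and Right: 18p + 2(1−p) = 5p + 8(1−p), giving p = 6/19.
Since Country 2 is indifferent in equilibrium, Country 2's expected payoff equals the payoff from either column against (6/19, 13/19). Using Left: 18(6/19) + 2(13/19) = 134/19.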